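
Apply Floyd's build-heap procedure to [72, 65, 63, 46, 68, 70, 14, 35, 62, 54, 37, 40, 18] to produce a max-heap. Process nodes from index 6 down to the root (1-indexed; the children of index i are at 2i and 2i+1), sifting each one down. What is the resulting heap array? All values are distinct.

sift down from index 6: already satisfies heap property
sift down from index 5: already satisfies heap property
sift down from index 4:
  46 vs larger child 62 at index 9, swap → [72, 65, 63, 62, 68, 70, 14, 35, 46, 54, 37, 40, 18]
sift down from index 3:
  63 vs larger child 70 at index 6, swap → [72, 65, 70, 62, 68, 63, 14, 35, 46, 54, 37, 40, 18]
sift down from index 2:
  65 vs larger child 68 at index 5, swap → [72, 68, 70, 62, 65, 63, 14, 35, 46, 54, 37, 40, 18]
sift down from index 1: already satisfies heap property

[72, 68, 70, 62, 65, 63, 14, 35, 46, 54, 37, 40, 18]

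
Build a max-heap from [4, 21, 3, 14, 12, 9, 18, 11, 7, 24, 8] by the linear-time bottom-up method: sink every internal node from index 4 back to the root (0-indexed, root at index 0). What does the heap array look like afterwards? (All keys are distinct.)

[24, 21, 18, 14, 12, 9, 3, 11, 7, 4, 8]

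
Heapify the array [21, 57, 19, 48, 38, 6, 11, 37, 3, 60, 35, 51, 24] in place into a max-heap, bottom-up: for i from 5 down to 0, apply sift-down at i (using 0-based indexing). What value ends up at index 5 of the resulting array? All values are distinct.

24

sift down from index 5:
  6 vs larger child 51 at index 11, swap → [21, 57, 19, 48, 38, 51, 11, 37, 3, 60, 35, 6, 24]
sift down from index 4:
  38 vs larger child 60 at index 9, swap → [21, 57, 19, 48, 60, 51, 11, 37, 3, 38, 35, 6, 24]
sift down from index 3: already satisfies heap property
sift down from index 2:
  19 vs larger child 51 at index 5, swap → [21, 57, 51, 48, 60, 19, 11, 37, 3, 38, 35, 6, 24]
  19 vs larger child 24 at index 12, swap → [21, 57, 51, 48, 60, 24, 11, 37, 3, 38, 35, 6, 19]
sift down from index 1:
  57 vs larger child 60 at index 4, swap → [21, 60, 51, 48, 57, 24, 11, 37, 3, 38, 35, 6, 19]
sift down from index 0:
  21 vs larger child 60 at index 1, swap → [60, 21, 51, 48, 57, 24, 11, 37, 3, 38, 35, 6, 19]
  21 vs larger child 57 at index 4, swap → [60, 57, 51, 48, 21, 24, 11, 37, 3, 38, 35, 6, 19]
  21 vs larger child 38 at index 9, swap → [60, 57, 51, 48, 38, 24, 11, 37, 3, 21, 35, 6, 19]
resulting array: [60, 57, 51, 48, 38, 24, 11, 37, 3, 21, 35, 6, 19]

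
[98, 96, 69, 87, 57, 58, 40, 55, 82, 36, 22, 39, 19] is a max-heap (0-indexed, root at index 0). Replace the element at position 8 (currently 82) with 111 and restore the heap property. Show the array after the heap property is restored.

set index 8 from 82 to 111 → [98, 96, 69, 87, 57, 58, 40, 55, 111, 36, 22, 39, 19]
111 > parent 87 at index 3, swap → [98, 96, 69, 111, 57, 58, 40, 55, 87, 36, 22, 39, 19]
111 > parent 96 at index 1, swap → [98, 111, 69, 96, 57, 58, 40, 55, 87, 36, 22, 39, 19]
111 > parent 98 at index 0, swap → [111, 98, 69, 96, 57, 58, 40, 55, 87, 36, 22, 39, 19]

[111, 98, 69, 96, 57, 58, 40, 55, 87, 36, 22, 39, 19]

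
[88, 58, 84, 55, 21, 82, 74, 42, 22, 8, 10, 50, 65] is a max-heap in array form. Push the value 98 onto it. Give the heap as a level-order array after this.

append 98 at index 13 → [88, 58, 84, 55, 21, 82, 74, 42, 22, 8, 10, 50, 65, 98]
98 > parent 74 at index 6, swap → [88, 58, 84, 55, 21, 82, 98, 42, 22, 8, 10, 50, 65, 74]
98 > parent 84 at index 2, swap → [88, 58, 98, 55, 21, 82, 84, 42, 22, 8, 10, 50, 65, 74]
98 > parent 88 at index 0, swap → [98, 58, 88, 55, 21, 82, 84, 42, 22, 8, 10, 50, 65, 74]

[98, 58, 88, 55, 21, 82, 84, 42, 22, 8, 10, 50, 65, 74]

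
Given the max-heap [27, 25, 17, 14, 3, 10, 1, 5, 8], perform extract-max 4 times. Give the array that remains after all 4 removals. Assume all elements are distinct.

extract-max #1 returns 27:
  remove root 27; move last element 8 to root → [8, 25, 17, 14, 3, 10, 1, 5]
  8 vs larger child 25 at index 1, swap → [25, 8, 17, 14, 3, 10, 1, 5]
  8 vs larger child 14 at index 3, swap → [25, 14, 17, 8, 3, 10, 1, 5]
extract-max #2 returns 25:
  remove root 25; move last element 5 to root → [5, 14, 17, 8, 3, 10, 1]
  5 vs larger child 17 at index 2, swap → [17, 14, 5, 8, 3, 10, 1]
  5 vs larger child 10 at index 5, swap → [17, 14, 10, 8, 3, 5, 1]
extract-max #3 returns 17:
  remove root 17; move last element 1 to root → [1, 14, 10, 8, 3, 5]
  1 vs larger child 14 at index 1, swap → [14, 1, 10, 8, 3, 5]
  1 vs larger child 8 at index 3, swap → [14, 8, 10, 1, 3, 5]
extract-max #4 returns 14:
  remove root 14; move last element 5 to root → [5, 8, 10, 1, 3]
  5 vs larger child 10 at index 2, swap → [10, 8, 5, 1, 3]

[10, 8, 5, 1, 3]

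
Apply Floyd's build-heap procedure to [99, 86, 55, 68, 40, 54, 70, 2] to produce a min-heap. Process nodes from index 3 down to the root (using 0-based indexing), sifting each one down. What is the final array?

[2, 40, 54, 68, 99, 55, 70, 86]

sift down from index 3:
  68 vs only child 2 at index 7, swap → [99, 86, 55, 2, 40, 54, 70, 68]
sift down from index 2:
  55 vs smaller child 54 at index 5, swap → [99, 86, 54, 2, 40, 55, 70, 68]
sift down from index 1:
  86 vs smaller child 2 at index 3, swap → [99, 2, 54, 86, 40, 55, 70, 68]
  86 vs only child 68 at index 7, swap → [99, 2, 54, 68, 40, 55, 70, 86]
sift down from index 0:
  99 vs smaller child 2 at index 1, swap → [2, 99, 54, 68, 40, 55, 70, 86]
  99 vs smaller child 40 at index 4, swap → [2, 40, 54, 68, 99, 55, 70, 86]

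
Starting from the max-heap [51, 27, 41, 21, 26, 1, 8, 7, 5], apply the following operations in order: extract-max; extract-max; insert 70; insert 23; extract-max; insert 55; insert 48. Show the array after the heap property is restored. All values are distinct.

[55, 48, 8, 26, 27, 1, 5, 21, 23, 7]

extract-max → returns 51:
  remove root 51; move last element 5 to root → [5, 27, 41, 21, 26, 1, 8, 7]
  5 vs larger child 41 at index 2, swap → [41, 27, 5, 21, 26, 1, 8, 7]
  5 vs larger child 8 at index 6, swap → [41, 27, 8, 21, 26, 1, 5, 7]
extract-max → returns 41:
  remove root 41; move last element 7 to root → [7, 27, 8, 21, 26, 1, 5]
  7 vs larger child 27 at index 1, swap → [27, 7, 8, 21, 26, 1, 5]
  7 vs larger child 26 at index 4, swap → [27, 26, 8, 21, 7, 1, 5]
insert 70:
  append 70 at index 7 → [27, 26, 8, 21, 7, 1, 5, 70]
  70 > parent 21 at index 3, swap → [27, 26, 8, 70, 7, 1, 5, 21]
  70 > parent 26 at index 1, swap → [27, 70, 8, 26, 7, 1, 5, 21]
  70 > parent 27 at index 0, swap → [70, 27, 8, 26, 7, 1, 5, 21]
insert 23:
  append 23 at index 8 → [70, 27, 8, 26, 7, 1, 5, 21, 23] (no swap needed)
extract-max → returns 70:
  remove root 70; move last element 23 to root → [23, 27, 8, 26, 7, 1, 5, 21]
  23 vs larger child 27 at index 1, swap → [27, 23, 8, 26, 7, 1, 5, 21]
  23 vs larger child 26 at index 3, swap → [27, 26, 8, 23, 7, 1, 5, 21]
insert 55:
  append 55 at index 8 → [27, 26, 8, 23, 7, 1, 5, 21, 55]
  55 > parent 23 at index 3, swap → [27, 26, 8, 55, 7, 1, 5, 21, 23]
  55 > parent 26 at index 1, swap → [27, 55, 8, 26, 7, 1, 5, 21, 23]
  55 > parent 27 at index 0, swap → [55, 27, 8, 26, 7, 1, 5, 21, 23]
insert 48:
  append 48 at index 9 → [55, 27, 8, 26, 7, 1, 5, 21, 23, 48]
  48 > parent 7 at index 4, swap → [55, 27, 8, 26, 48, 1, 5, 21, 23, 7]
  48 > parent 27 at index 1, swap → [55, 48, 8, 26, 27, 1, 5, 21, 23, 7]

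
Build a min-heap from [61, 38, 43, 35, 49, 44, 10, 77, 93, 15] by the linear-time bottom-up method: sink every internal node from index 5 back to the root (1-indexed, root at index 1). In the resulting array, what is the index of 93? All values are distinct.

9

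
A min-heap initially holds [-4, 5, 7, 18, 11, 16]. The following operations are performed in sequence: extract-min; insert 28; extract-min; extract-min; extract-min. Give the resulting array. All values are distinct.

[16, 18, 28]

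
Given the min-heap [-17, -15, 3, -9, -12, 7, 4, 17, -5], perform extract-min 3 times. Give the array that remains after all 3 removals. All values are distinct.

[-9, -5, 3, 17, 4, 7]

extract-min #1 returns -17:
  remove root -17; move last element -5 to root → [-5, -15, 3, -9, -12, 7, 4, 17]
  -5 vs smaller child -15 at index 1, swap → [-15, -5, 3, -9, -12, 7, 4, 17]
  -5 vs smaller child -12 at index 4, swap → [-15, -12, 3, -9, -5, 7, 4, 17]
extract-min #2 returns -15:
  remove root -15; move last element 17 to root → [17, -12, 3, -9, -5, 7, 4]
  17 vs smaller child -12 at index 1, swap → [-12, 17, 3, -9, -5, 7, 4]
  17 vs smaller child -9 at index 3, swap → [-12, -9, 3, 17, -5, 7, 4]
extract-min #3 returns -12:
  remove root -12; move last element 4 to root → [4, -9, 3, 17, -5, 7]
  4 vs smaller child -9 at index 1, swap → [-9, 4, 3, 17, -5, 7]
  4 vs smaller child -5 at index 4, swap → [-9, -5, 3, 17, 4, 7]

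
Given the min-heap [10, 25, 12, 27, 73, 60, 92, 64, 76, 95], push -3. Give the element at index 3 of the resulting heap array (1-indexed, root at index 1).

append -3 at index 11 → [10, 25, 12, 27, 73, 60, 92, 64, 76, 95, -3]
-3 < parent 73 at index 5, swap → [10, 25, 12, 27, -3, 60, 92, 64, 76, 95, 73]
-3 < parent 25 at index 2, swap → [10, -3, 12, 27, 25, 60, 92, 64, 76, 95, 73]
-3 < parent 10 at index 1, swap → [-3, 10, 12, 27, 25, 60, 92, 64, 76, 95, 73]
resulting array: [-3, 10, 12, 27, 25, 60, 92, 64, 76, 95, 73]

12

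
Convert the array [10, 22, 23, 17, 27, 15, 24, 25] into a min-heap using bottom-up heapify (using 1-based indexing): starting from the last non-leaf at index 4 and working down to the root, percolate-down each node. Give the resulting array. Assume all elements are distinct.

sift down from index 4: already satisfies heap property
sift down from index 3:
  23 vs smaller child 15 at index 6, swap → [10, 22, 15, 17, 27, 23, 24, 25]
sift down from index 2:
  22 vs smaller child 17 at index 4, swap → [10, 17, 15, 22, 27, 23, 24, 25]
sift down from index 1: already satisfies heap property

[10, 17, 15, 22, 27, 23, 24, 25]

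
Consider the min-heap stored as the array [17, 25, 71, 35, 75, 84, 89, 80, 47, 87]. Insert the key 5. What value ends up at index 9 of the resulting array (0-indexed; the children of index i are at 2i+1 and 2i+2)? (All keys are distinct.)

append 5 at index 10 → [17, 25, 71, 35, 75, 84, 89, 80, 47, 87, 5]
5 < parent 75 at index 4, swap → [17, 25, 71, 35, 5, 84, 89, 80, 47, 87, 75]
5 < parent 25 at index 1, swap → [17, 5, 71, 35, 25, 84, 89, 80, 47, 87, 75]
5 < parent 17 at index 0, swap → [5, 17, 71, 35, 25, 84, 89, 80, 47, 87, 75]
resulting array: [5, 17, 71, 35, 25, 84, 89, 80, 47, 87, 75]

87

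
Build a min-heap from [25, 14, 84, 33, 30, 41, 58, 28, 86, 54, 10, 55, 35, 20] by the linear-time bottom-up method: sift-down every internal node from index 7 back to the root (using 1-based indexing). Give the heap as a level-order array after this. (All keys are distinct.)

sift down from index 7:
  58 vs only child 20 at index 14, swap → [25, 14, 84, 33, 30, 41, 20, 28, 86, 54, 10, 55, 35, 58]
sift down from index 6:
  41 vs smaller child 35 at index 13, swap → [25, 14, 84, 33, 30, 35, 20, 28, 86, 54, 10, 55, 41, 58]
sift down from index 5:
  30 vs smaller child 10 at index 11, swap → [25, 14, 84, 33, 10, 35, 20, 28, 86, 54, 30, 55, 41, 58]
sift down from index 4:
  33 vs smaller child 28 at index 8, swap → [25, 14, 84, 28, 10, 35, 20, 33, 86, 54, 30, 55, 41, 58]
sift down from index 3:
  84 vs smaller child 20 at index 7, swap → [25, 14, 20, 28, 10, 35, 84, 33, 86, 54, 30, 55, 41, 58]
  84 vs only child 58 at index 14, swap → [25, 14, 20, 28, 10, 35, 58, 33, 86, 54, 30, 55, 41, 84]
sift down from index 2:
  14 vs smaller child 10 at index 5, swap → [25, 10, 20, 28, 14, 35, 58, 33, 86, 54, 30, 55, 41, 84]
sift down from index 1:
  25 vs smaller child 10 at index 2, swap → [10, 25, 20, 28, 14, 35, 58, 33, 86, 54, 30, 55, 41, 84]
  25 vs smaller child 14 at index 5, swap → [10, 14, 20, 28, 25, 35, 58, 33, 86, 54, 30, 55, 41, 84]

[10, 14, 20, 28, 25, 35, 58, 33, 86, 54, 30, 55, 41, 84]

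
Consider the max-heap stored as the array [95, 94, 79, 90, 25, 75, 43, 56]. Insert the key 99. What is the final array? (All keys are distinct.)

[99, 95, 79, 94, 25, 75, 43, 56, 90]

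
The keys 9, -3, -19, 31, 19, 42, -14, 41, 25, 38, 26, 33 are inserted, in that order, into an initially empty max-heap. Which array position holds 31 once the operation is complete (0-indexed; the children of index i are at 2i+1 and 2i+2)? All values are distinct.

5

Insert 9:
  append 9 at index 0 → [9] (no swap needed)
Insert -3:
  append -3 at index 1 → [9, -3] (no swap needed)
Insert -19:
  append -19 at index 2 → [9, -3, -19] (no swap needed)
Insert 31:
  append 31 at index 3 → [9, -3, -19, 31]
  31 > parent -3 at index 1, swap → [9, 31, -19, -3]
  31 > parent 9 at index 0, swap → [31, 9, -19, -3]
Insert 19:
  append 19 at index 4 → [31, 9, -19, -3, 19]
  19 > parent 9 at index 1, swap → [31, 19, -19, -3, 9]
Insert 42:
  append 42 at index 5 → [31, 19, -19, -3, 9, 42]
  42 > parent -19 at index 2, swap → [31, 19, 42, -3, 9, -19]
  42 > parent 31 at index 0, swap → [42, 19, 31, -3, 9, -19]
Insert -14:
  append -14 at index 6 → [42, 19, 31, -3, 9, -19, -14] (no swap needed)
Insert 41:
  append 41 at index 7 → [42, 19, 31, -3, 9, -19, -14, 41]
  41 > parent -3 at index 3, swap → [42, 19, 31, 41, 9, -19, -14, -3]
  41 > parent 19 at index 1, swap → [42, 41, 31, 19, 9, -19, -14, -3]
Insert 25:
  append 25 at index 8 → [42, 41, 31, 19, 9, -19, -14, -3, 25]
  25 > parent 19 at index 3, swap → [42, 41, 31, 25, 9, -19, -14, -3, 19]
Insert 38:
  append 38 at index 9 → [42, 41, 31, 25, 9, -19, -14, -3, 19, 38]
  38 > parent 9 at index 4, swap → [42, 41, 31, 25, 38, -19, -14, -3, 19, 9]
Insert 26:
  append 26 at index 10 → [42, 41, 31, 25, 38, -19, -14, -3, 19, 9, 26] (no swap needed)
Insert 33:
  append 33 at index 11 → [42, 41, 31, 25, 38, -19, -14, -3, 19, 9, 26, 33]
  33 > parent -19 at index 5, swap → [42, 41, 31, 25, 38, 33, -14, -3, 19, 9, 26, -19]
  33 > parent 31 at index 2, swap → [42, 41, 33, 25, 38, 31, -14, -3, 19, 9, 26, -19]
resulting array: [42, 41, 33, 25, 38, 31, -14, -3, 19, 9, 26, -19]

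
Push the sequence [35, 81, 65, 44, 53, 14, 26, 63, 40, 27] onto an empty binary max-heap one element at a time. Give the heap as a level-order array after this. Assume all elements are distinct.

Insert 35:
  append 35 at index 0 → [35] (no swap needed)
Insert 81:
  append 81 at index 1 → [35, 81]
  81 > parent 35 at index 0, swap → [81, 35]
Insert 65:
  append 65 at index 2 → [81, 35, 65] (no swap needed)
Insert 44:
  append 44 at index 3 → [81, 35, 65, 44]
  44 > parent 35 at index 1, swap → [81, 44, 65, 35]
Insert 53:
  append 53 at index 4 → [81, 44, 65, 35, 53]
  53 > parent 44 at index 1, swap → [81, 53, 65, 35, 44]
Insert 14:
  append 14 at index 5 → [81, 53, 65, 35, 44, 14] (no swap needed)
Insert 26:
  append 26 at index 6 → [81, 53, 65, 35, 44, 14, 26] (no swap needed)
Insert 63:
  append 63 at index 7 → [81, 53, 65, 35, 44, 14, 26, 63]
  63 > parent 35 at index 3, swap → [81, 53, 65, 63, 44, 14, 26, 35]
  63 > parent 53 at index 1, swap → [81, 63, 65, 53, 44, 14, 26, 35]
Insert 40:
  append 40 at index 8 → [81, 63, 65, 53, 44, 14, 26, 35, 40] (no swap needed)
Insert 27:
  append 27 at index 9 → [81, 63, 65, 53, 44, 14, 26, 35, 40, 27] (no swap needed)

[81, 63, 65, 53, 44, 14, 26, 35, 40, 27]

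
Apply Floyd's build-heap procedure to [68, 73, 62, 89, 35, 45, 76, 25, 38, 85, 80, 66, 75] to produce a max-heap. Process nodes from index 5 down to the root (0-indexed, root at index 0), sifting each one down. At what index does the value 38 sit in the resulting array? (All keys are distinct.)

sift down from index 5:
  45 vs larger child 75 at index 12, swap → [68, 73, 62, 89, 35, 75, 76, 25, 38, 85, 80, 66, 45]
sift down from index 4:
  35 vs larger child 85 at index 9, swap → [68, 73, 62, 89, 85, 75, 76, 25, 38, 35, 80, 66, 45]
sift down from index 3: already satisfies heap property
sift down from index 2:
  62 vs larger child 76 at index 6, swap → [68, 73, 76, 89, 85, 75, 62, 25, 38, 35, 80, 66, 45]
sift down from index 1:
  73 vs larger child 89 at index 3, swap → [68, 89, 76, 73, 85, 75, 62, 25, 38, 35, 80, 66, 45]
sift down from index 0:
  68 vs larger child 89 at index 1, swap → [89, 68, 76, 73, 85, 75, 62, 25, 38, 35, 80, 66, 45]
  68 vs larger child 85 at index 4, swap → [89, 85, 76, 73, 68, 75, 62, 25, 38, 35, 80, 66, 45]
  68 vs larger child 80 at index 10, swap → [89, 85, 76, 73, 80, 75, 62, 25, 38, 35, 68, 66, 45]
resulting array: [89, 85, 76, 73, 80, 75, 62, 25, 38, 35, 68, 66, 45]

8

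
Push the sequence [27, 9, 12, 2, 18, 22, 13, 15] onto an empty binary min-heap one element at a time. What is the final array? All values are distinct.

Insert 27:
  append 27 at index 0 → [27] (no swap needed)
Insert 9:
  append 9 at index 1 → [27, 9]
  9 < parent 27 at index 0, swap → [9, 27]
Insert 12:
  append 12 at index 2 → [9, 27, 12] (no swap needed)
Insert 2:
  append 2 at index 3 → [9, 27, 12, 2]
  2 < parent 27 at index 1, swap → [9, 2, 12, 27]
  2 < parent 9 at index 0, swap → [2, 9, 12, 27]
Insert 18:
  append 18 at index 4 → [2, 9, 12, 27, 18] (no swap needed)
Insert 22:
  append 22 at index 5 → [2, 9, 12, 27, 18, 22] (no swap needed)
Insert 13:
  append 13 at index 6 → [2, 9, 12, 27, 18, 22, 13] (no swap needed)
Insert 15:
  append 15 at index 7 → [2, 9, 12, 27, 18, 22, 13, 15]
  15 < parent 27 at index 3, swap → [2, 9, 12, 15, 18, 22, 13, 27]

[2, 9, 12, 15, 18, 22, 13, 27]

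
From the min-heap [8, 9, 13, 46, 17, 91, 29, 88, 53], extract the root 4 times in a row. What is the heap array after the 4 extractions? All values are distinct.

[29, 46, 91, 88, 53]

extract-min #1 returns 8:
  remove root 8; move last element 53 to root → [53, 9, 13, 46, 17, 91, 29, 88]
  53 vs smaller child 9 at index 1, swap → [9, 53, 13, 46, 17, 91, 29, 88]
  53 vs smaller child 17 at index 4, swap → [9, 17, 13, 46, 53, 91, 29, 88]
extract-min #2 returns 9:
  remove root 9; move last element 88 to root → [88, 17, 13, 46, 53, 91, 29]
  88 vs smaller child 13 at index 2, swap → [13, 17, 88, 46, 53, 91, 29]
  88 vs smaller child 29 at index 6, swap → [13, 17, 29, 46, 53, 91, 88]
extract-min #3 returns 13:
  remove root 13; move last element 88 to root → [88, 17, 29, 46, 53, 91]
  88 vs smaller child 17 at index 1, swap → [17, 88, 29, 46, 53, 91]
  88 vs smaller child 46 at index 3, swap → [17, 46, 29, 88, 53, 91]
extract-min #4 returns 17:
  remove root 17; move last element 91 to root → [91, 46, 29, 88, 53]
  91 vs smaller child 29 at index 2, swap → [29, 46, 91, 88, 53]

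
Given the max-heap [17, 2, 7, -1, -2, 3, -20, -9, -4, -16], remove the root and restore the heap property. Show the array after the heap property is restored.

[7, 2, 3, -1, -2, -16, -20, -9, -4]

remove root 17; move last element -16 to root → [-16, 2, 7, -1, -2, 3, -20, -9, -4]
-16 vs larger child 7 at index 2, swap → [7, 2, -16, -1, -2, 3, -20, -9, -4]
-16 vs larger child 3 at index 5, swap → [7, 2, 3, -1, -2, -16, -20, -9, -4]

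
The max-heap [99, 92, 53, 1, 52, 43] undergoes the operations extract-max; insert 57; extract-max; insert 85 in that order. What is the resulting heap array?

[85, 52, 57, 1, 43, 53]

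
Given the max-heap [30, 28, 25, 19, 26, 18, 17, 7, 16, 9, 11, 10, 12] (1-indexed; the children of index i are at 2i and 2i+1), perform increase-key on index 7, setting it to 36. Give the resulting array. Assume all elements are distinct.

set index 7 from 17 to 36 → [30, 28, 25, 19, 26, 18, 36, 7, 16, 9, 11, 10, 12]
36 > parent 25 at index 3, swap → [30, 28, 36, 19, 26, 18, 25, 7, 16, 9, 11, 10, 12]
36 > parent 30 at index 1, swap → [36, 28, 30, 19, 26, 18, 25, 7, 16, 9, 11, 10, 12]

[36, 28, 30, 19, 26, 18, 25, 7, 16, 9, 11, 10, 12]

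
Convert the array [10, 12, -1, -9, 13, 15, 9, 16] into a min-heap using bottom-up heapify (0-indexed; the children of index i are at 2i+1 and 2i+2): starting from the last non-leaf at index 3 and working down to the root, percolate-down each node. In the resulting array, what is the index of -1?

2

sift down from index 3: already satisfies heap property
sift down from index 2: already satisfies heap property
sift down from index 1:
  12 vs smaller child -9 at index 3, swap → [10, -9, -1, 12, 13, 15, 9, 16]
sift down from index 0:
  10 vs smaller child -9 at index 1, swap → [-9, 10, -1, 12, 13, 15, 9, 16]
resulting array: [-9, 10, -1, 12, 13, 15, 9, 16]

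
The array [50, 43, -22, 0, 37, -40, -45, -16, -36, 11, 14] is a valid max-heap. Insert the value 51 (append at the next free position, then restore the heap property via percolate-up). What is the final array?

[51, 43, 50, 0, 37, -22, -45, -16, -36, 11, 14, -40]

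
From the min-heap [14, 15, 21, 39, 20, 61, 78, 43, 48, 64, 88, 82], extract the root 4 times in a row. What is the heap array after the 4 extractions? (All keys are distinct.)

[39, 43, 61, 48, 64, 82, 78, 88]

extract-min #1 returns 14:
  remove root 14; move last element 82 to root → [82, 15, 21, 39, 20, 61, 78, 43, 48, 64, 88]
  82 vs smaller child 15 at index 1, swap → [15, 82, 21, 39, 20, 61, 78, 43, 48, 64, 88]
  82 vs smaller child 20 at index 4, swap → [15, 20, 21, 39, 82, 61, 78, 43, 48, 64, 88]
  82 vs smaller child 64 at index 9, swap → [15, 20, 21, 39, 64, 61, 78, 43, 48, 82, 88]
extract-min #2 returns 15:
  remove root 15; move last element 88 to root → [88, 20, 21, 39, 64, 61, 78, 43, 48, 82]
  88 vs smaller child 20 at index 1, swap → [20, 88, 21, 39, 64, 61, 78, 43, 48, 82]
  88 vs smaller child 39 at index 3, swap → [20, 39, 21, 88, 64, 61, 78, 43, 48, 82]
  88 vs smaller child 43 at index 7, swap → [20, 39, 21, 43, 64, 61, 78, 88, 48, 82]
extract-min #3 returns 20:
  remove root 20; move last element 82 to root → [82, 39, 21, 43, 64, 61, 78, 88, 48]
  82 vs smaller child 21 at index 2, swap → [21, 39, 82, 43, 64, 61, 78, 88, 48]
  82 vs smaller child 61 at index 5, swap → [21, 39, 61, 43, 64, 82, 78, 88, 48]
extract-min #4 returns 21:
  remove root 21; move last element 48 to root → [48, 39, 61, 43, 64, 82, 78, 88]
  48 vs smaller child 39 at index 1, swap → [39, 48, 61, 43, 64, 82, 78, 88]
  48 vs smaller child 43 at index 3, swap → [39, 43, 61, 48, 64, 82, 78, 88]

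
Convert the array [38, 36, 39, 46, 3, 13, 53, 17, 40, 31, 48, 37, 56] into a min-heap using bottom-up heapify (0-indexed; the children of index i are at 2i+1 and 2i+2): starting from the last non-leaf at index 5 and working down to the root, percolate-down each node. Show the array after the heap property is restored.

[3, 17, 13, 38, 31, 37, 53, 46, 40, 36, 48, 39, 56]

sift down from index 5: already satisfies heap property
sift down from index 4: already satisfies heap property
sift down from index 3:
  46 vs smaller child 17 at index 7, swap → [38, 36, 39, 17, 3, 13, 53, 46, 40, 31, 48, 37, 56]
sift down from index 2:
  39 vs smaller child 13 at index 5, swap → [38, 36, 13, 17, 3, 39, 53, 46, 40, 31, 48, 37, 56]
  39 vs smaller child 37 at index 11, swap → [38, 36, 13, 17, 3, 37, 53, 46, 40, 31, 48, 39, 56]
sift down from index 1:
  36 vs smaller child 3 at index 4, swap → [38, 3, 13, 17, 36, 37, 53, 46, 40, 31, 48, 39, 56]
  36 vs smaller child 31 at index 9, swap → [38, 3, 13, 17, 31, 37, 53, 46, 40, 36, 48, 39, 56]
sift down from index 0:
  38 vs smaller child 3 at index 1, swap → [3, 38, 13, 17, 31, 37, 53, 46, 40, 36, 48, 39, 56]
  38 vs smaller child 17 at index 3, swap → [3, 17, 13, 38, 31, 37, 53, 46, 40, 36, 48, 39, 56]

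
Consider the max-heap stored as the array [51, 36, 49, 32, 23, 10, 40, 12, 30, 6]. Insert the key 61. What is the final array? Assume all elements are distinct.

[61, 51, 49, 32, 36, 10, 40, 12, 30, 6, 23]

append 61 at index 10 → [51, 36, 49, 32, 23, 10, 40, 12, 30, 6, 61]
61 > parent 23 at index 4, swap → [51, 36, 49, 32, 61, 10, 40, 12, 30, 6, 23]
61 > parent 36 at index 1, swap → [51, 61, 49, 32, 36, 10, 40, 12, 30, 6, 23]
61 > parent 51 at index 0, swap → [61, 51, 49, 32, 36, 10, 40, 12, 30, 6, 23]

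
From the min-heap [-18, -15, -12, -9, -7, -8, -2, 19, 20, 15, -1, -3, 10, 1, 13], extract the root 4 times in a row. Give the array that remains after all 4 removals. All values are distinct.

[-8, -7, -3, 13, -1, 1, -2, 19, 20, 15, 10]

extract-min #1 returns -18:
  remove root -18; move last element 13 to root → [13, -15, -12, -9, -7, -8, -2, 19, 20, 15, -1, -3, 10, 1]
  13 vs smaller child -15 at index 1, swap → [-15, 13, -12, -9, -7, -8, -2, 19, 20, 15, -1, -3, 10, 1]
  13 vs smaller child -9 at index 3, swap → [-15, -9, -12, 13, -7, -8, -2, 19, 20, 15, -1, -3, 10, 1]
extract-min #2 returns -15:
  remove root -15; move last element 1 to root → [1, -9, -12, 13, -7, -8, -2, 19, 20, 15, -1, -3, 10]
  1 vs smaller child -12 at index 2, swap → [-12, -9, 1, 13, -7, -8, -2, 19, 20, 15, -1, -3, 10]
  1 vs smaller child -8 at index 5, swap → [-12, -9, -8, 13, -7, 1, -2, 19, 20, 15, -1, -3, 10]
  1 vs smaller child -3 at index 11, swap → [-12, -9, -8, 13, -7, -3, -2, 19, 20, 15, -1, 1, 10]
extract-min #3 returns -12:
  remove root -12; move last element 10 to root → [10, -9, -8, 13, -7, -3, -2, 19, 20, 15, -1, 1]
  10 vs smaller child -9 at index 1, swap → [-9, 10, -8, 13, -7, -3, -2, 19, 20, 15, -1, 1]
  10 vs smaller child -7 at index 4, swap → [-9, -7, -8, 13, 10, -3, -2, 19, 20, 15, -1, 1]
  10 vs smaller child -1 at index 10, swap → [-9, -7, -8, 13, -1, -3, -2, 19, 20, 15, 10, 1]
extract-min #4 returns -9:
  remove root -9; move last element 1 to root → [1, -7, -8, 13, -1, -3, -2, 19, 20, 15, 10]
  1 vs smaller child -8 at index 2, swap → [-8, -7, 1, 13, -1, -3, -2, 19, 20, 15, 10]
  1 vs smaller child -3 at index 5, swap → [-8, -7, -3, 13, -1, 1, -2, 19, 20, 15, 10]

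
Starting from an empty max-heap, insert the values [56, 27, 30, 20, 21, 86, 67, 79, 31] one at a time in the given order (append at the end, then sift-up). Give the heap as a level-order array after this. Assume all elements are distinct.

Insert 56:
  append 56 at index 0 → [56] (no swap needed)
Insert 27:
  append 27 at index 1 → [56, 27] (no swap needed)
Insert 30:
  append 30 at index 2 → [56, 27, 30] (no swap needed)
Insert 20:
  append 20 at index 3 → [56, 27, 30, 20] (no swap needed)
Insert 21:
  append 21 at index 4 → [56, 27, 30, 20, 21] (no swap needed)
Insert 86:
  append 86 at index 5 → [56, 27, 30, 20, 21, 86]
  86 > parent 30 at index 2, swap → [56, 27, 86, 20, 21, 30]
  86 > parent 56 at index 0, swap → [86, 27, 56, 20, 21, 30]
Insert 67:
  append 67 at index 6 → [86, 27, 56, 20, 21, 30, 67]
  67 > parent 56 at index 2, swap → [86, 27, 67, 20, 21, 30, 56]
Insert 79:
  append 79 at index 7 → [86, 27, 67, 20, 21, 30, 56, 79]
  79 > parent 20 at index 3, swap → [86, 27, 67, 79, 21, 30, 56, 20]
  79 > parent 27 at index 1, swap → [86, 79, 67, 27, 21, 30, 56, 20]
Insert 31:
  append 31 at index 8 → [86, 79, 67, 27, 21, 30, 56, 20, 31]
  31 > parent 27 at index 3, swap → [86, 79, 67, 31, 21, 30, 56, 20, 27]

[86, 79, 67, 31, 21, 30, 56, 20, 27]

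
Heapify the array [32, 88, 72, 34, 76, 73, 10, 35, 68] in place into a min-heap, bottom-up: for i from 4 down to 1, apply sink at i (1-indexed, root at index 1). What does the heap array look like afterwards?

[10, 34, 32, 35, 76, 73, 72, 88, 68]

sift down from index 4: already satisfies heap property
sift down from index 3:
  72 vs smaller child 10 at index 7, swap → [32, 88, 10, 34, 76, 73, 72, 35, 68]
sift down from index 2:
  88 vs smaller child 34 at index 4, swap → [32, 34, 10, 88, 76, 73, 72, 35, 68]
  88 vs smaller child 35 at index 8, swap → [32, 34, 10, 35, 76, 73, 72, 88, 68]
sift down from index 1:
  32 vs smaller child 10 at index 3, swap → [10, 34, 32, 35, 76, 73, 72, 88, 68]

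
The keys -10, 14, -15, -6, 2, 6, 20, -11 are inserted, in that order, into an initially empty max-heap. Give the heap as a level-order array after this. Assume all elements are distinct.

[20, 2, 14, -10, -6, -15, 6, -11]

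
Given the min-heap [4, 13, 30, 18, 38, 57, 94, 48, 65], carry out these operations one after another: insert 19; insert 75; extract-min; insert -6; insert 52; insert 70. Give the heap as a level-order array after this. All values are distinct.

[-6, 13, 30, 48, 18, 52, 94, 75, 65, 38, 19, 57, 70]

insert 19:
  append 19 at index 9 → [4, 13, 30, 18, 38, 57, 94, 48, 65, 19]
  19 < parent 38 at index 4, swap → [4, 13, 30, 18, 19, 57, 94, 48, 65, 38]
insert 75:
  append 75 at index 10 → [4, 13, 30, 18, 19, 57, 94, 48, 65, 38, 75] (no swap needed)
extract-min → returns 4:
  remove root 4; move last element 75 to root → [75, 13, 30, 18, 19, 57, 94, 48, 65, 38]
  75 vs smaller child 13 at index 1, swap → [13, 75, 30, 18, 19, 57, 94, 48, 65, 38]
  75 vs smaller child 18 at index 3, swap → [13, 18, 30, 75, 19, 57, 94, 48, 65, 38]
  75 vs smaller child 48 at index 7, swap → [13, 18, 30, 48, 19, 57, 94, 75, 65, 38]
insert -6:
  append -6 at index 10 → [13, 18, 30, 48, 19, 57, 94, 75, 65, 38, -6]
  -6 < parent 19 at index 4, swap → [13, 18, 30, 48, -6, 57, 94, 75, 65, 38, 19]
  -6 < parent 18 at index 1, swap → [13, -6, 30, 48, 18, 57, 94, 75, 65, 38, 19]
  -6 < parent 13 at index 0, swap → [-6, 13, 30, 48, 18, 57, 94, 75, 65, 38, 19]
insert 52:
  append 52 at index 11 → [-6, 13, 30, 48, 18, 57, 94, 75, 65, 38, 19, 52]
  52 < parent 57 at index 5, swap → [-6, 13, 30, 48, 18, 52, 94, 75, 65, 38, 19, 57]
insert 70:
  append 70 at index 12 → [-6, 13, 30, 48, 18, 52, 94, 75, 65, 38, 19, 57, 70] (no swap needed)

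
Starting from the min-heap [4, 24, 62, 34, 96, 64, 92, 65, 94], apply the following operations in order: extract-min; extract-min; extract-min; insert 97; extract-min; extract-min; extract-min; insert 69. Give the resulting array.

[69, 92, 96, 97, 94]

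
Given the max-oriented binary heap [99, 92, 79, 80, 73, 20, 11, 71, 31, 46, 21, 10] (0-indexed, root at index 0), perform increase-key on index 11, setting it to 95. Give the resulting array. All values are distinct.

[99, 92, 95, 80, 73, 79, 11, 71, 31, 46, 21, 20]

set index 11 from 10 to 95 → [99, 92, 79, 80, 73, 20, 11, 71, 31, 46, 21, 95]
95 > parent 20 at index 5, swap → [99, 92, 79, 80, 73, 95, 11, 71, 31, 46, 21, 20]
95 > parent 79 at index 2, swap → [99, 92, 95, 80, 73, 79, 11, 71, 31, 46, 21, 20]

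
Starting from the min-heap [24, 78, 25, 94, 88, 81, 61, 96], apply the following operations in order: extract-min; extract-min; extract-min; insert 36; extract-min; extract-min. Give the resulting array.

[81, 88, 96, 94]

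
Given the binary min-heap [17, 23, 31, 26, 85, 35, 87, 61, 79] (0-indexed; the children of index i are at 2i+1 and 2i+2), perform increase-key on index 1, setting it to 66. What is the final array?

set index 1 from 23 to 66 → [17, 66, 31, 26, 85, 35, 87, 61, 79]
66 vs smaller child 26 at index 3, swap → [17, 26, 31, 66, 85, 35, 87, 61, 79]
66 vs smaller child 61 at index 7, swap → [17, 26, 31, 61, 85, 35, 87, 66, 79]

[17, 26, 31, 61, 85, 35, 87, 66, 79]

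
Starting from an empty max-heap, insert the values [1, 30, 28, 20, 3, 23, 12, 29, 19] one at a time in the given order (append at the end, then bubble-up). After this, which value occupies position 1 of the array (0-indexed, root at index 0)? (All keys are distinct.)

29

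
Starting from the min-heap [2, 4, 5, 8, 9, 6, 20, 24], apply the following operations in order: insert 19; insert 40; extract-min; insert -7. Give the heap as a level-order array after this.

insert 19:
  append 19 at index 8 → [2, 4, 5, 8, 9, 6, 20, 24, 19] (no swap needed)
insert 40:
  append 40 at index 9 → [2, 4, 5, 8, 9, 6, 20, 24, 19, 40] (no swap needed)
extract-min → returns 2:
  remove root 2; move last element 40 to root → [40, 4, 5, 8, 9, 6, 20, 24, 19]
  40 vs smaller child 4 at index 1, swap → [4, 40, 5, 8, 9, 6, 20, 24, 19]
  40 vs smaller child 8 at index 3, swap → [4, 8, 5, 40, 9, 6, 20, 24, 19]
  40 vs smaller child 19 at index 8, swap → [4, 8, 5, 19, 9, 6, 20, 24, 40]
insert -7:
  append -7 at index 9 → [4, 8, 5, 19, 9, 6, 20, 24, 40, -7]
  -7 < parent 9 at index 4, swap → [4, 8, 5, 19, -7, 6, 20, 24, 40, 9]
  -7 < parent 8 at index 1, swap → [4, -7, 5, 19, 8, 6, 20, 24, 40, 9]
  -7 < parent 4 at index 0, swap → [-7, 4, 5, 19, 8, 6, 20, 24, 40, 9]

[-7, 4, 5, 19, 8, 6, 20, 24, 40, 9]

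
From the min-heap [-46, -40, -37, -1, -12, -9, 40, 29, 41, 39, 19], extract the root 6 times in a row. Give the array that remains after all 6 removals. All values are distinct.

[19, 29, 39, 41, 40]

extract-min #1 returns -46:
  remove root -46; move last element 19 to root → [19, -40, -37, -1, -12, -9, 40, 29, 41, 39]
  19 vs smaller child -40 at index 1, swap → [-40, 19, -37, -1, -12, -9, 40, 29, 41, 39]
  19 vs smaller child -12 at index 4, swap → [-40, -12, -37, -1, 19, -9, 40, 29, 41, 39]
extract-min #2 returns -40:
  remove root -40; move last element 39 to root → [39, -12, -37, -1, 19, -9, 40, 29, 41]
  39 vs smaller child -37 at index 2, swap → [-37, -12, 39, -1, 19, -9, 40, 29, 41]
  39 vs smaller child -9 at index 5, swap → [-37, -12, -9, -1, 19, 39, 40, 29, 41]
extract-min #3 returns -37:
  remove root -37; move last element 41 to root → [41, -12, -9, -1, 19, 39, 40, 29]
  41 vs smaller child -12 at index 1, swap → [-12, 41, -9, -1, 19, 39, 40, 29]
  41 vs smaller child -1 at index 3, swap → [-12, -1, -9, 41, 19, 39, 40, 29]
  41 vs only child 29 at index 7, swap → [-12, -1, -9, 29, 19, 39, 40, 41]
extract-min #4 returns -12:
  remove root -12; move last element 41 to root → [41, -1, -9, 29, 19, 39, 40]
  41 vs smaller child -9 at index 2, swap → [-9, -1, 41, 29, 19, 39, 40]
  41 vs smaller child 39 at index 5, swap → [-9, -1, 39, 29, 19, 41, 40]
extract-min #5 returns -9:
  remove root -9; move last element 40 to root → [40, -1, 39, 29, 19, 41]
  40 vs smaller child -1 at index 1, swap → [-1, 40, 39, 29, 19, 41]
  40 vs smaller child 19 at index 4, swap → [-1, 19, 39, 29, 40, 41]
extract-min #6 returns -1:
  remove root -1; move last element 41 to root → [41, 19, 39, 29, 40]
  41 vs smaller child 19 at index 1, swap → [19, 41, 39, 29, 40]
  41 vs smaller child 29 at index 3, swap → [19, 29, 39, 41, 40]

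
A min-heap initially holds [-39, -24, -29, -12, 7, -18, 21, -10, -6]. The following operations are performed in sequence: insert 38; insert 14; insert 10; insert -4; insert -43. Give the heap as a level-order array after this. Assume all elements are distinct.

insert 38:
  append 38 at index 9 → [-39, -24, -29, -12, 7, -18, 21, -10, -6, 38] (no swap needed)
insert 14:
  append 14 at index 10 → [-39, -24, -29, -12, 7, -18, 21, -10, -6, 38, 14] (no swap needed)
insert 10:
  append 10 at index 11 → [-39, -24, -29, -12, 7, -18, 21, -10, -6, 38, 14, 10] (no swap needed)
insert -4:
  append -4 at index 12 → [-39, -24, -29, -12, 7, -18, 21, -10, -6, 38, 14, 10, -4] (no swap needed)
insert -43:
  append -43 at index 13 → [-39, -24, -29, -12, 7, -18, 21, -10, -6, 38, 14, 10, -4, -43]
  -43 < parent 21 at index 6, swap → [-39, -24, -29, -12, 7, -18, -43, -10, -6, 38, 14, 10, -4, 21]
  -43 < parent -29 at index 2, swap → [-39, -24, -43, -12, 7, -18, -29, -10, -6, 38, 14, 10, -4, 21]
  -43 < parent -39 at index 0, swap → [-43, -24, -39, -12, 7, -18, -29, -10, -6, 38, 14, 10, -4, 21]

[-43, -24, -39, -12, 7, -18, -29, -10, -6, 38, 14, 10, -4, 21]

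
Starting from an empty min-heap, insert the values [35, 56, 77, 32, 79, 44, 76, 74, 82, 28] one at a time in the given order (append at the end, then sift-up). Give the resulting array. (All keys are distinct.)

[28, 32, 44, 56, 35, 77, 76, 74, 82, 79]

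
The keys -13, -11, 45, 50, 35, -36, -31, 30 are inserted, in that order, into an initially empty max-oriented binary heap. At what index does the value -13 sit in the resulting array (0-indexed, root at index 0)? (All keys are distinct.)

Insert -13:
  append -13 at index 0 → [-13] (no swap needed)
Insert -11:
  append -11 at index 1 → [-13, -11]
  -11 > parent -13 at index 0, swap → [-11, -13]
Insert 45:
  append 45 at index 2 → [-11, -13, 45]
  45 > parent -11 at index 0, swap → [45, -13, -11]
Insert 50:
  append 50 at index 3 → [45, -13, -11, 50]
  50 > parent -13 at index 1, swap → [45, 50, -11, -13]
  50 > parent 45 at index 0, swap → [50, 45, -11, -13]
Insert 35:
  append 35 at index 4 → [50, 45, -11, -13, 35] (no swap needed)
Insert -36:
  append -36 at index 5 → [50, 45, -11, -13, 35, -36] (no swap needed)
Insert -31:
  append -31 at index 6 → [50, 45, -11, -13, 35, -36, -31] (no swap needed)
Insert 30:
  append 30 at index 7 → [50, 45, -11, -13, 35, -36, -31, 30]
  30 > parent -13 at index 3, swap → [50, 45, -11, 30, 35, -36, -31, -13]
resulting array: [50, 45, -11, 30, 35, -36, -31, -13]

7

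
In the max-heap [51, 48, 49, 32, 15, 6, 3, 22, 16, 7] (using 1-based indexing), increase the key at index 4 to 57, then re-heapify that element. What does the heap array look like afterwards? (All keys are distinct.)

[57, 51, 49, 48, 15, 6, 3, 22, 16, 7]

set index 4 from 32 to 57 → [51, 48, 49, 57, 15, 6, 3, 22, 16, 7]
57 > parent 48 at index 2, swap → [51, 57, 49, 48, 15, 6, 3, 22, 16, 7]
57 > parent 51 at index 1, swap → [57, 51, 49, 48, 15, 6, 3, 22, 16, 7]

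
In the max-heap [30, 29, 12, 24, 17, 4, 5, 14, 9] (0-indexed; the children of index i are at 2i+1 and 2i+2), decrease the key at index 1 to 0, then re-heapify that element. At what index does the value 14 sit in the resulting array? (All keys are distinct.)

set index 1 from 29 to 0 → [30, 0, 12, 24, 17, 4, 5, 14, 9]
0 vs larger child 24 at index 3, swap → [30, 24, 12, 0, 17, 4, 5, 14, 9]
0 vs larger child 14 at index 7, swap → [30, 24, 12, 14, 17, 4, 5, 0, 9]
resulting array: [30, 24, 12, 14, 17, 4, 5, 0, 9]

3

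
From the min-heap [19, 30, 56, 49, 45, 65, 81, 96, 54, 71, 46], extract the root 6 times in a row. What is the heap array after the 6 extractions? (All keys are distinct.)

extract-min #1 returns 19:
  remove root 19; move last element 46 to root → [46, 30, 56, 49, 45, 65, 81, 96, 54, 71]
  46 vs smaller child 30 at index 1, swap → [30, 46, 56, 49, 45, 65, 81, 96, 54, 71]
  46 vs smaller child 45 at index 4, swap → [30, 45, 56, 49, 46, 65, 81, 96, 54, 71]
extract-min #2 returns 30:
  remove root 30; move last element 71 to root → [71, 45, 56, 49, 46, 65, 81, 96, 54]
  71 vs smaller child 45 at index 1, swap → [45, 71, 56, 49, 46, 65, 81, 96, 54]
  71 vs smaller child 46 at index 4, swap → [45, 46, 56, 49, 71, 65, 81, 96, 54]
extract-min #3 returns 45:
  remove root 45; move last element 54 to root → [54, 46, 56, 49, 71, 65, 81, 96]
  54 vs smaller child 46 at index 1, swap → [46, 54, 56, 49, 71, 65, 81, 96]
  54 vs smaller child 49 at index 3, swap → [46, 49, 56, 54, 71, 65, 81, 96]
extract-min #4 returns 46:
  remove root 46; move last element 96 to root → [96, 49, 56, 54, 71, 65, 81]
  96 vs smaller child 49 at index 1, swap → [49, 96, 56, 54, 71, 65, 81]
  96 vs smaller child 54 at index 3, swap → [49, 54, 56, 96, 71, 65, 81]
extract-min #5 returns 49:
  remove root 49; move last element 81 to root → [81, 54, 56, 96, 71, 65]
  81 vs smaller child 54 at index 1, swap → [54, 81, 56, 96, 71, 65]
  81 vs smaller child 71 at index 4, swap → [54, 71, 56, 96, 81, 65]
extract-min #6 returns 54:
  remove root 54; move last element 65 to root → [65, 71, 56, 96, 81]
  65 vs smaller child 56 at index 2, swap → [56, 71, 65, 96, 81]

[56, 71, 65, 96, 81]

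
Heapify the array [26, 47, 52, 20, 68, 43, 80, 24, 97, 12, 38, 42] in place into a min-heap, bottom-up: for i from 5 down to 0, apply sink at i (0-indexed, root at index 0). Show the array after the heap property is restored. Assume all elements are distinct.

[12, 20, 42, 24, 38, 43, 80, 26, 97, 68, 47, 52]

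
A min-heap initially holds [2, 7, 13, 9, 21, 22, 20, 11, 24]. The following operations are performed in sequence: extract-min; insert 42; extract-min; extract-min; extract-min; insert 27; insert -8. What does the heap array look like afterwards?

[-8, 13, 20, 21, 42, 22, 27, 24]

extract-min → returns 2:
  remove root 2; move last element 24 to root → [24, 7, 13, 9, 21, 22, 20, 11]
  24 vs smaller child 7 at index 1, swap → [7, 24, 13, 9, 21, 22, 20, 11]
  24 vs smaller child 9 at index 3, swap → [7, 9, 13, 24, 21, 22, 20, 11]
  24 vs only child 11 at index 7, swap → [7, 9, 13, 11, 21, 22, 20, 24]
insert 42:
  append 42 at index 8 → [7, 9, 13, 11, 21, 22, 20, 24, 42] (no swap needed)
extract-min → returns 7:
  remove root 7; move last element 42 to root → [42, 9, 13, 11, 21, 22, 20, 24]
  42 vs smaller child 9 at index 1, swap → [9, 42, 13, 11, 21, 22, 20, 24]
  42 vs smaller child 11 at index 3, swap → [9, 11, 13, 42, 21, 22, 20, 24]
  42 vs only child 24 at index 7, swap → [9, 11, 13, 24, 21, 22, 20, 42]
extract-min → returns 9:
  remove root 9; move last element 42 to root → [42, 11, 13, 24, 21, 22, 20]
  42 vs smaller child 11 at index 1, swap → [11, 42, 13, 24, 21, 22, 20]
  42 vs smaller child 21 at index 4, swap → [11, 21, 13, 24, 42, 22, 20]
extract-min → returns 11:
  remove root 11; move last element 20 to root → [20, 21, 13, 24, 42, 22]
  20 vs smaller child 13 at index 2, swap → [13, 21, 20, 24, 42, 22]
insert 27:
  append 27 at index 6 → [13, 21, 20, 24, 42, 22, 27] (no swap needed)
insert -8:
  append -8 at index 7 → [13, 21, 20, 24, 42, 22, 27, -8]
  -8 < parent 24 at index 3, swap → [13, 21, 20, -8, 42, 22, 27, 24]
  -8 < parent 21 at index 1, swap → [13, -8, 20, 21, 42, 22, 27, 24]
  -8 < parent 13 at index 0, swap → [-8, 13, 20, 21, 42, 22, 27, 24]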